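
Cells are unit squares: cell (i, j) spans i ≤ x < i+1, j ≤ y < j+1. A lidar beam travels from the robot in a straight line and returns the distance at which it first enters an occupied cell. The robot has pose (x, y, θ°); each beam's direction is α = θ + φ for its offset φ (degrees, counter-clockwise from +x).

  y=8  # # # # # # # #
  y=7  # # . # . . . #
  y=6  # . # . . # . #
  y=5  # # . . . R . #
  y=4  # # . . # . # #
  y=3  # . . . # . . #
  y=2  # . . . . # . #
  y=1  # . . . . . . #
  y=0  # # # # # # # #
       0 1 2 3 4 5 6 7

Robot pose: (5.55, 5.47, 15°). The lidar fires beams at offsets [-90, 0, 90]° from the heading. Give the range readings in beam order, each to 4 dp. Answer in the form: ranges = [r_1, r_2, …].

beam 1: φ=-90°, α=285°
  cosα=0.2588 sinα=-0.9659 | (5,5) | tMaxX 1.7387 tMaxY 0.4866 | tΔX 3.8637 tΔY 1.0353
    t=0.4866 [y] (5,4)
    t=1.5219 [y] (5,3)
    t=1.7387 [x] (6,3)
    t=2.5571 [y] (6,2)
    t=3.5924 [y] (6,1)
    t=4.6277 [y] (6,0) — stop
  → r_1 = 4.6277
beam 2: φ=0°, α=15°
  cosα=0.9659 sinα=0.2588 | (5,5) | tMaxX 0.4659 tMaxY 2.0478 | tΔX 1.0353 tΔY 3.8637
    t=0.4659 [x] (6,5)
    t=1.5012 [x] (7,5) — stop
  → r_2 = 1.5012
beam 3: φ=90°, α=105°
  cosα=-0.2588 sinα=0.9659 | (5,5) | tMaxX 2.1250 tMaxY 0.5487 | tΔX 3.8637 tΔY 1.0353
    t=0.5487 [y] (5,6) — stop
  → r_3 = 0.5487

ranges = [4.6277, 1.5012, 0.5487]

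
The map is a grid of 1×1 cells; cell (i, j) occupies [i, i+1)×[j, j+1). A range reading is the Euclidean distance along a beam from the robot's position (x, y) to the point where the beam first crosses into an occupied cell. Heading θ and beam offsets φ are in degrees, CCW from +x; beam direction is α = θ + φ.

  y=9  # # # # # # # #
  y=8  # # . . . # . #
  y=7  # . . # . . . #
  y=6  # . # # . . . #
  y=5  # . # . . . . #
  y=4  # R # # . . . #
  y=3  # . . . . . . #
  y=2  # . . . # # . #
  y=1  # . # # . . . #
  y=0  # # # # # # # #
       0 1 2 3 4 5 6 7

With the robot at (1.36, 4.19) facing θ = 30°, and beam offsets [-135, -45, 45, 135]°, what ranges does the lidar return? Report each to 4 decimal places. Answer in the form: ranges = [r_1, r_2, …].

ranges = [1.3909, 0.6626, 2.4728, 0.3727]

beam 1: φ=-135°, α=255°
  direction (-0.2588, -0.9659); cell (1,4); t to first gridline: x 1.3909, y 0.1967 (then +3.8637 / +1.0353)
    (1,3) via y @ 0.1967
    (1,2) via y @ 1.2320
    (0,2) via x @ 1.3909  # hit
  → r_1 = 1.3909
beam 2: φ=-45°, α=345°
  direction (0.9659, -0.2588); cell (1,4); t to first gridline: x 0.6626, y 0.7341 (then +1.0353 / +3.8637)
    (2,4) via x @ 0.6626  # hit
  → r_2 = 0.6626
beam 3: φ=45°, α=75°
  direction (0.2588, 0.9659); cell (1,4); t to first gridline: x 2.4728, y 0.8386 (then +3.8637 / +1.0353)
    (1,5) via y @ 0.8386
    (1,6) via y @ 1.8738
    (2,6) via x @ 2.4728  # hit
  → r_3 = 2.4728
beam 4: φ=135°, α=165°
  direction (-0.9659, 0.2588); cell (1,4); t to first gridline: x 0.3727, y 3.1296 (then +1.0353 / +3.8637)
    (0,4) via x @ 0.3727  # hit
  → r_4 = 0.3727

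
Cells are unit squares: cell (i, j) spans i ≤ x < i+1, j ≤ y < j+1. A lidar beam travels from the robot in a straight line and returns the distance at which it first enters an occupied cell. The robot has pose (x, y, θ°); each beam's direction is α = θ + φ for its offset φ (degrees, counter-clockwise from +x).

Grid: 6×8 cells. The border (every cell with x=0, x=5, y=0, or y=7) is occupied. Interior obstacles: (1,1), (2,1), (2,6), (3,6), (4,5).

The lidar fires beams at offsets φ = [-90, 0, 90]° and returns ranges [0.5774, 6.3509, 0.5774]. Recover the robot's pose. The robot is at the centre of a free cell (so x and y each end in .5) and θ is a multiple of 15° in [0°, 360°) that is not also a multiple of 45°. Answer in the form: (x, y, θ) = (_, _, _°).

(x, y, θ) = (1.5, 6.5, 300°)

Enumerate (i+0.5, j+0.5, θ) over the 19 free cells and 16 admissible headings. For each, cast all 3 beams and compare to the given ranges.
  (4.5, 4.5, 15°): beam 1 = 1.9319 ≠ 0.5774 ✗
  (2.5, 3.5, 210°): beam 1 = 3.0000 ≠ 0.5774 ✗
  (2.5, 2.5, 210°): beam 1 = 3.0000 ≠ 0.5774 ✗
  (4.5, 4.5, 165°): beam 1 = 0.5176 ≠ 0.5774 ✗
  …
  (1.5, 6.5, 300°): r_1=0.5774, r_2=6.3509, r_3=0.5774 — all match ✓
Unique over the lattice → pose = (1.5, 6.5, 300°).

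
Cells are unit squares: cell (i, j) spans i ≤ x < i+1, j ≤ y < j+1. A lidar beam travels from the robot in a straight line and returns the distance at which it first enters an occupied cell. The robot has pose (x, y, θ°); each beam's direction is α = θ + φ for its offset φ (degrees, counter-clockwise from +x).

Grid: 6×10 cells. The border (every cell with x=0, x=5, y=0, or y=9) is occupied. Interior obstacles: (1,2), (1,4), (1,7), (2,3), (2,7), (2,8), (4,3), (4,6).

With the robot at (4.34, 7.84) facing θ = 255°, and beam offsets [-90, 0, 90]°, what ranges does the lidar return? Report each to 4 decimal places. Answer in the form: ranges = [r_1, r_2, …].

beam 1: φ=-90°, α=165°
  cosα=-0.9659 sinα=0.2588 | (4,7) | tMaxX 0.3520 tMaxY 0.6182 | tΔX 1.0353 tΔY 3.8637
    t=0.3520 [x] (3,7)
    t=0.6182 [y] (3,8)
    t=1.3873 [x] (2,8) — stop
  → r_1 = 1.3873
beam 2: φ=0°, α=255°
  cosα=-0.2588 sinα=-0.9659 | (4,7) | tMaxX 1.3137 tMaxY 0.8696 | tΔX 3.8637 tΔY 1.0353
    t=0.8696 [y] (4,6) — stop
  → r_2 = 0.8696
beam 3: φ=90°, α=345°
  cosα=0.9659 sinα=-0.2588 | (4,7) | tMaxX 0.6833 tMaxY 3.2455 | tΔX 1.0353 tΔY 3.8637
    t=0.6833 [x] (5,7) — stop
  → r_3 = 0.6833

ranges = [1.3873, 0.8696, 0.6833]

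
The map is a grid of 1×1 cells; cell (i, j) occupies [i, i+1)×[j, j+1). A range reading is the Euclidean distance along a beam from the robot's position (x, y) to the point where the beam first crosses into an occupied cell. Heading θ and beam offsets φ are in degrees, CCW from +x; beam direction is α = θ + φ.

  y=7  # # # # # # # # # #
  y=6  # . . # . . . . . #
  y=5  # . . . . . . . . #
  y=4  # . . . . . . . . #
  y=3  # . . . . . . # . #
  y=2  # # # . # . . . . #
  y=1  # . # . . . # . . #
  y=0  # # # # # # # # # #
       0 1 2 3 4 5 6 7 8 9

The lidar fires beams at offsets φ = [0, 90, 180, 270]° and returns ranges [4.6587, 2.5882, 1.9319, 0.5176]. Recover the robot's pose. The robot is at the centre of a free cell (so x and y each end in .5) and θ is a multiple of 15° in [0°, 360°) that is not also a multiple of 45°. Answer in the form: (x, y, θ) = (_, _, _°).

Enumerate (i+0.5, j+0.5, θ) over the 41 free cells and 16 admissible headings. For each, cast all 4 beams and compare to the given ranges.
  (2.5, 5.5, 120°): beam 1 = 1.7321 ≠ 4.6587 ✗
  (3.5, 1.5, 75°): beam 1 = 5.6940 ≠ 4.6587 ✗
  (2.5, 5.5, 15°): beam 1 = 5.7956 ≠ 4.6587 ✗
  …
  (4.5, 3.5, 15°): r_1=4.6587, r_2=2.5882, r_3=1.9319, r_4=0.5176 — all match ✓
No second candidate reproduces the full scan.

(x, y, θ) = (4.5, 3.5, 15°)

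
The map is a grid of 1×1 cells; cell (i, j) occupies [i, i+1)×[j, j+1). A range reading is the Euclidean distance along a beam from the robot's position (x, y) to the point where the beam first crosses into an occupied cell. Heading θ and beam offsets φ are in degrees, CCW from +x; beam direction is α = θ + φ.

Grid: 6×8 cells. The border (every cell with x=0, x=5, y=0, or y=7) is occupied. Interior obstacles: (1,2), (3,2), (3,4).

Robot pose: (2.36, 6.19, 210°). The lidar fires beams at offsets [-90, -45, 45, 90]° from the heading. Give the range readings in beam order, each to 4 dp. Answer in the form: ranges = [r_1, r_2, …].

beam 1: φ=-90°, α=120°
  dir = (cos 120°, sin 120°) = (-0.5000, 0.8660); from cell (2,6)
  next x-line at t=0.7200, next y-line at t=0.9353; Δt_x=2.0000, Δt_y=1.1547
    x: enter (1,6) at t=0.7200
    y: enter (1,7) at t=0.9353 ← occupied
  → r_1 = 0.9353
beam 2: φ=-45°, α=165°
  dir = (cos 165°, sin 165°) = (-0.9659, 0.2588); from cell (2,6)
  next x-line at t=0.3727, next y-line at t=3.1296; Δt_x=1.0353, Δt_y=3.8637
    x: enter (1,6) at t=0.3727
    x: enter (0,6) at t=1.4080 ← occupied
  → r_2 = 1.4080
beam 3: φ=45°, α=255°
  dir = (cos 255°, sin 255°) = (-0.2588, -0.9659); from cell (2,6)
  next x-line at t=1.3909, next y-line at t=0.1967; Δt_x=3.8637, Δt_y=1.0353
    y: enter (2,5) at t=0.1967
    y: enter (2,4) at t=1.2320
    x: enter (1,4) at t=1.3909
    y: enter (1,3) at t=2.2673
    y: enter (1,2) at t=3.3025 ← occupied
  → r_3 = 3.3025
beam 4: φ=90°, α=300°
  dir = (cos 300°, sin 300°) = (0.5000, -0.8660); from cell (2,6)
  next x-line at t=1.2800, next y-line at t=0.2194; Δt_x=2.0000, Δt_y=1.1547
    y: enter (2,5) at t=0.2194
    x: enter (3,5) at t=1.2800
    y: enter (3,4) at t=1.3741 ← occupied
  → r_4 = 1.3741

ranges = [0.9353, 1.4080, 3.3025, 1.3741]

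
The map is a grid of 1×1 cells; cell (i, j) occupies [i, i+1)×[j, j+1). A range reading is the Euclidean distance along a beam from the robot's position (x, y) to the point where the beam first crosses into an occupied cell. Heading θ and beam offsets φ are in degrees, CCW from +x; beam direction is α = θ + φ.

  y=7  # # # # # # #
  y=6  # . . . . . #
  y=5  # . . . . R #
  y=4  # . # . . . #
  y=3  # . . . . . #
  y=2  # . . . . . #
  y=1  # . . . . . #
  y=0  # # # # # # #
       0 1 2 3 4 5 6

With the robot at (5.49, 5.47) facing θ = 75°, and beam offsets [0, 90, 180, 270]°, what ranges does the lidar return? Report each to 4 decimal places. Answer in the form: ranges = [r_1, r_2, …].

ranges = [1.5840, 4.6484, 4.6277, 0.5280]

beam 1: φ=0°, α=75°
  cosα=0.2588 sinα=0.9659 | (5,5) | tMaxX 1.9705 tMaxY 0.5487 | tΔX 3.8637 tΔY 1.0353
    t=0.5487 [y] (5,6)
    t=1.5840 [y] (5,7) — stop
  → r_1 = 1.5840
beam 2: φ=90°, α=165°
  cosα=-0.9659 sinα=0.2588 | (5,5) | tMaxX 0.5073 tMaxY 2.0478 | tΔX 1.0353 tΔY 3.8637
    t=0.5073 [x] (4,5)
    t=1.5426 [x] (3,5)
    t=2.0478 [y] (3,6)
    t=2.5778 [x] (2,6)
    t=3.6131 [x] (1,6)
    t=4.6484 [x] (0,6) — stop
  → r_2 = 4.6484
beam 3: φ=180°, α=255°
  cosα=-0.2588 sinα=-0.9659 | (5,5) | tMaxX 1.8932 tMaxY 0.4866 | tΔX 3.8637 tΔY 1.0353
    t=0.4866 [y] (5,4)
    t=1.5219 [y] (5,3)
    t=1.8932 [x] (4,3)
    t=2.5571 [y] (4,2)
    t=3.5924 [y] (4,1)
    t=4.6277 [y] (4,0) — stop
  → r_3 = 4.6277
beam 4: φ=270°, α=345°
  cosα=0.9659 sinα=-0.2588 | (5,5) | tMaxX 0.5280 tMaxY 1.8159 | tΔX 1.0353 tΔY 3.8637
    t=0.5280 [x] (6,5) — stop
  → r_4 = 0.5280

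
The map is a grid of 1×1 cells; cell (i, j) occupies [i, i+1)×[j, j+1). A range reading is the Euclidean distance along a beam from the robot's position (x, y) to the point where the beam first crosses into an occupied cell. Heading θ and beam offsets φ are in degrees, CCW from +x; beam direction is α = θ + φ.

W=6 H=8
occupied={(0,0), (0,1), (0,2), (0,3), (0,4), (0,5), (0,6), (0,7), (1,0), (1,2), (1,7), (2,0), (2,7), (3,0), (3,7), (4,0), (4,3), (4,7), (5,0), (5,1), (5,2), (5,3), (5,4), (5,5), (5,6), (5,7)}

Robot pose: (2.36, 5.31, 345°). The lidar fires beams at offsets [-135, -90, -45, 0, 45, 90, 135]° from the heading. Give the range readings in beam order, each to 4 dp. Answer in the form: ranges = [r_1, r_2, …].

beam 1: φ=-135°, α=210°
  cosα=-0.8660 sinα=-0.5000 | (2,5) | tMaxX 0.4157 tMaxY 0.6200 | tΔX 1.1547 tΔY 2.0000
    t=0.4157 [x] (1,5)
    t=0.6200 [y] (1,4)
    t=1.5704 [x] (0,4) — stop
  → r_1 = 1.5704
beam 2: φ=-90°, α=255°
  cosα=-0.2588 sinα=-0.9659 | (2,5) | tMaxX 1.3909 tMaxY 0.3209 | tΔX 3.8637 tΔY 1.0353
    t=0.3209 [y] (2,4)
    t=1.3562 [y] (2,3)
    t=1.3909 [x] (1,3)
    t=2.3915 [y] (1,2) — stop
  → r_2 = 2.3915
beam 3: φ=-45°, α=300°
  cosα=0.5000 sinα=-0.8660 | (2,5) | tMaxX 1.2800 tMaxY 0.3580 | tΔX 2.0000 tΔY 1.1547
    t=0.3580 [y] (2,4)
    t=1.2800 [x] (3,4)
    t=1.5127 [y] (3,3)
    t=2.6674 [y] (3,2)
    t=3.2800 [x] (4,2)
    t=3.8221 [y] (4,1)
    t=4.9768 [y] (4,0) — stop
  → r_3 = 4.9768
beam 4: φ=0°, α=345°
  cosα=0.9659 sinα=-0.2588 | (2,5) | tMaxX 0.6626 tMaxY 1.1977 | tΔX 1.0353 tΔY 3.8637
    t=0.6626 [x] (3,5)
    t=1.1977 [y] (3,4)
    t=1.6979 [x] (4,4)
    t=2.7331 [x] (5,4) — stop
  → r_4 = 2.7331
beam 5: φ=45°, α=30°
  cosα=0.8660 sinα=0.5000 | (2,5) | tMaxX 0.7390 tMaxY 1.3800 | tΔX 1.1547 tΔY 2.0000
    t=0.7390 [x] (3,5)
    t=1.3800 [y] (3,6)
    t=1.8937 [x] (4,6)
    t=3.0484 [x] (5,6) — stop
  → r_5 = 3.0484
beam 6: φ=90°, α=75°
  cosα=0.2588 sinα=0.9659 | (2,5) | tMaxX 2.4728 tMaxY 0.7143 | tΔX 3.8637 tΔY 1.0353
    t=0.7143 [y] (2,6)
    t=1.7496 [y] (2,7) — stop
  → r_6 = 1.7496
beam 7: φ=135°, α=120°
  cosα=-0.5000 sinα=0.8660 | (2,5) | tMaxX 0.7200 tMaxY 0.7967 | tΔX 2.0000 tΔY 1.1547
    t=0.7200 [x] (1,5)
    t=0.7967 [y] (1,6)
    t=1.9514 [y] (1,7) — stop
  → r_7 = 1.9514

ranges = [1.5704, 2.3915, 4.9768, 2.7331, 3.0484, 1.7496, 1.9514]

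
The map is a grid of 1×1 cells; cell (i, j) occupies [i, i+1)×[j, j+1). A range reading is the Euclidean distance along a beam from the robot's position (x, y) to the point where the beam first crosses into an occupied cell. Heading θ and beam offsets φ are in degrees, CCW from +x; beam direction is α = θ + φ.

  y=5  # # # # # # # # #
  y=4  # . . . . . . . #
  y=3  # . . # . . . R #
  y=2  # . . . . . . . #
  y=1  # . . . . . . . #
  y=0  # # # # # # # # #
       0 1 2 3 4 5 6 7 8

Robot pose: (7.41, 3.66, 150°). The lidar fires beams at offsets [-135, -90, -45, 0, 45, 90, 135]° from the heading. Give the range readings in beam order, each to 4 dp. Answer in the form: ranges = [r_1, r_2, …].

beam 1: φ=-135°, α=15°
  cosα=0.9659 sinα=0.2588 | (7,3) | tMaxX 0.6108 tMaxY 1.3137 | tΔX 1.0353 tΔY 3.8637
    t=0.6108 [x] (8,3) — stop
  → r_1 = 0.6108
beam 2: φ=-90°, α=60°
  cosα=0.5000 sinα=0.8660 | (7,3) | tMaxX 1.1800 tMaxY 0.3926 | tΔX 2.0000 tΔY 1.1547
    t=0.3926 [y] (7,4)
    t=1.1800 [x] (8,4) — stop
  → r_2 = 1.1800
beam 3: φ=-45°, α=105°
  cosα=-0.2588 sinα=0.9659 | (7,3) | tMaxX 1.5841 tMaxY 0.3520 | tΔX 3.8637 tΔY 1.0353
    t=0.3520 [y] (7,4)
    t=1.3873 [y] (7,5) — stop
  → r_3 = 1.3873
beam 4: φ=0°, α=150°
  cosα=-0.8660 sinα=0.5000 | (7,3) | tMaxX 0.4734 tMaxY 0.6800 | tΔX 1.1547 tΔY 2.0000
    t=0.4734 [x] (6,3)
    t=0.6800 [y] (6,4)
    t=1.6281 [x] (5,4)
    t=2.6800 [y] (5,5) — stop
  → r_4 = 2.6800
beam 5: φ=45°, α=195°
  cosα=-0.9659 sinα=-0.2588 | (7,3) | tMaxX 0.4245 tMaxY 2.5500 | tΔX 1.0353 tΔY 3.8637
    t=0.4245 [x] (6,3)
    t=1.4597 [x] (5,3)
    t=2.4950 [x] (4,3)
    t=2.5500 [y] (4,2)
    t=3.5303 [x] (3,2)
    t=4.5656 [x] (2,2)
    t=5.6008 [x] (1,2)
    t=6.4137 [y] (1,1)
    t=6.6361 [x] (0,1) — stop
  → r_5 = 6.6361
beam 6: φ=90°, α=240°
  cosα=-0.5000 sinα=-0.8660 | (7,3) | tMaxX 0.8200 tMaxY 0.7621 | tΔX 2.0000 tΔY 1.1547
    t=0.7621 [y] (7,2)
    t=0.8200 [x] (6,2)
    t=1.9168 [y] (6,1)
    t=2.8200 [x] (5,1)
    t=3.0715 [y] (5,0) — stop
  → r_6 = 3.0715
beam 7: φ=135°, α=285°
  cosα=0.2588 sinα=-0.9659 | (7,3) | tMaxX 2.2796 tMaxY 0.6833 | tΔX 3.8637 tΔY 1.0353
    t=0.6833 [y] (7,2)
    t=1.7186 [y] (7,1)
    t=2.2796 [x] (8,1) — stop
  → r_7 = 2.2796

ranges = [0.6108, 1.1800, 1.3873, 2.6800, 6.6361, 3.0715, 2.2796]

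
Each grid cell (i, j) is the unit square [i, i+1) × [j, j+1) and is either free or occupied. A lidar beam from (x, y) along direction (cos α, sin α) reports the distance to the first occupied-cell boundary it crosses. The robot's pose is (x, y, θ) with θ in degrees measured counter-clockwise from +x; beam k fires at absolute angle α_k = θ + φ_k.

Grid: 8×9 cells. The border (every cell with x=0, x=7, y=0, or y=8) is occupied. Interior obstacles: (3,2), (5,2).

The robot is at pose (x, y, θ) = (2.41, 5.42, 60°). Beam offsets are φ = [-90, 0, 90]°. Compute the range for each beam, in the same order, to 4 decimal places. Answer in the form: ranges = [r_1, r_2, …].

beam 1: φ=-90°, α=330°
  d=(0.8660,-0.5000)  start (2,5)  tX=0.6813 tY=0.8400  stride 1/|dx|=1.1547 1/|dy|=2.0000
    cross x-line → (3,5), t=0.6813
    cross y-line → (3,4), t=0.8400
    cross x-line → (4,4), t=1.8360
    cross y-line → (4,3), t=2.8400
    cross x-line → (5,3), t=2.9907
    cross x-line → (6,3), t=4.1454
    cross y-line → (6,2), t=4.8400
    cross x-line → (7,2), t=5.3001 (wall)
  → r_1 = 5.3001
beam 2: φ=0°, α=60°
  d=(0.5000,0.8660)  start (2,5)  tX=1.1800 tY=0.6697  stride 1/|dx|=2.0000 1/|dy|=1.1547
    cross y-line → (2,6), t=0.6697
    cross x-line → (3,6), t=1.1800
    cross y-line → (3,7), t=1.8244
    cross y-line → (3,8), t=2.9791 (wall)
  → r_2 = 2.9791
beam 3: φ=90°, α=150°
  d=(-0.8660,0.5000)  start (2,5)  tX=0.4734 tY=1.1600  stride 1/|dx|=1.1547 1/|dy|=2.0000
    cross x-line → (1,5), t=0.4734
    cross y-line → (1,6), t=1.1600
    cross x-line → (0,6), t=1.6281 (wall)
  → r_3 = 1.6281

ranges = [5.3001, 2.9791, 1.6281]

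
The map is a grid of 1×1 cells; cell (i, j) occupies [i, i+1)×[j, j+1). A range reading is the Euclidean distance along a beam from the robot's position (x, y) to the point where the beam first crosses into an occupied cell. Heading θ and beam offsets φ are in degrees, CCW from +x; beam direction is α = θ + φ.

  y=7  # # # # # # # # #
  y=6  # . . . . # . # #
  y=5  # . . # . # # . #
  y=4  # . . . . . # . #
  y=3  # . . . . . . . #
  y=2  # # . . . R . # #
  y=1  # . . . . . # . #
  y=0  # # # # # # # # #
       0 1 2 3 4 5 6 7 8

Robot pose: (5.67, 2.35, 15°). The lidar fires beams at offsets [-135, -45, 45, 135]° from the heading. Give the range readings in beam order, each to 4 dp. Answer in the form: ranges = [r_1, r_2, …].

beam 1: φ=-135°, α=240°
  cosα=-0.5000 sinα=-0.8660 | (5,2) | tMaxX 1.3400 tMaxY 0.4041 | tΔX 2.0000 tΔY 1.1547
    t=0.4041 [y] (5,1)
    t=1.3400 [x] (4,1)
    t=1.5588 [y] (4,0) — stop
  → r_1 = 1.5588
beam 2: φ=-45°, α=330°
  cosα=0.8660 sinα=-0.5000 | (5,2) | tMaxX 0.3811 tMaxY 0.7000 | tΔX 1.1547 tΔY 2.0000
    t=0.3811 [x] (6,2)
    t=0.7000 [y] (6,1) — stop
  → r_2 = 0.7000
beam 3: φ=45°, α=60°
  cosα=0.5000 sinα=0.8660 | (5,2) | tMaxX 0.6600 tMaxY 0.7506 | tΔX 2.0000 tΔY 1.1547
    t=0.6600 [x] (6,2)
    t=0.7506 [y] (6,3)
    t=1.9053 [y] (6,4) — stop
  → r_3 = 1.9053
beam 4: φ=135°, α=150°
  cosα=-0.8660 sinα=0.5000 | (5,2) | tMaxX 0.7736 tMaxY 1.3000 | tΔX 1.1547 tΔY 2.0000
    t=0.7736 [x] (4,2)
    t=1.3000 [y] (4,3)
    t=1.9283 [x] (3,3)
    t=3.0831 [x] (2,3)
    t=3.3000 [y] (2,4)
    t=4.2378 [x] (1,4)
    t=5.3000 [y] (1,5)
    t=5.3925 [x] (0,5) — stop
  → r_4 = 5.3925

ranges = [1.5588, 0.7000, 1.9053, 5.3925]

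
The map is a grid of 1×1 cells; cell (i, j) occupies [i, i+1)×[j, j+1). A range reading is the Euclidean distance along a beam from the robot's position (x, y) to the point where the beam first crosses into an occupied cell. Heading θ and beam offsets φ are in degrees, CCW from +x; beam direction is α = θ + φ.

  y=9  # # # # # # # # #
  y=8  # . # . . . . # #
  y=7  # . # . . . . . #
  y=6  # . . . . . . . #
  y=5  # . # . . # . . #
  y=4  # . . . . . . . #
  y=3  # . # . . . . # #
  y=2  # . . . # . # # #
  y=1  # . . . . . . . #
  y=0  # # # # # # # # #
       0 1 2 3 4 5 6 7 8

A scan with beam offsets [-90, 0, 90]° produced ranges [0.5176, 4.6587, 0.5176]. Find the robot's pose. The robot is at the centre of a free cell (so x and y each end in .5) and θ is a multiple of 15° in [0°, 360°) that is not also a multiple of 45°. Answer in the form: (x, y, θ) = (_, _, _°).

The pose lattice has 46·16 = 736 candidates. Test each by forward raycasting.
  (5.5, 4.5, 105°): beam 1 = 2.5882 ≠ 0.5176 ✗
  (5.5, 2.5, 165°): beam 1 = 5.7956 ≠ 0.5176 ✗
  (1.5, 2.5, 15°): beam 1 = 1.5529 ≠ 0.5176 ✗
  (1.5, 8.5, 105°): beam 2 = 0.5176 ≠ 4.6587 ✗
  …
  (2.5, 4.5, 345°): r_1=0.5176, r_2=4.6587, r_3=0.5176 — all match ✓
No second candidate reproduces the full scan.

(x, y, θ) = (2.5, 4.5, 345°)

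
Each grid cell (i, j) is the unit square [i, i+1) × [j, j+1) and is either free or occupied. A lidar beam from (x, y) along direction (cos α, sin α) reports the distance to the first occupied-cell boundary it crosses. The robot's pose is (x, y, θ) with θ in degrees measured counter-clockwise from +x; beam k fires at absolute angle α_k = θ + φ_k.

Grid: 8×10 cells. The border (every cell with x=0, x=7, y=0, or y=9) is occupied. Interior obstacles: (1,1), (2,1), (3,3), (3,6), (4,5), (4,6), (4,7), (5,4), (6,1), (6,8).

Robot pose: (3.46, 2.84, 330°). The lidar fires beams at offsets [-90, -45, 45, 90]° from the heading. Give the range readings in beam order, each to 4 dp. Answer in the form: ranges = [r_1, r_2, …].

ranges = [0.9699, 1.9049, 3.6649, 0.1848]

beam 1: φ=-90°, α=240°
  d=(-0.5000,-0.8660)  start (3,2)  tX=0.9200 tY=0.9699  stride 1/|dx|=2.0000 1/|dy|=1.1547
    cross x-line → (2,2), t=0.9200
    cross y-line → (2,1), t=0.9699 (wall)
  → r_1 = 0.9699
beam 2: φ=-45°, α=285°
  d=(0.2588,-0.9659)  start (3,2)  tX=2.0864 tY=0.8696  stride 1/|dx|=3.8637 1/|dy|=1.0353
    cross y-line → (3,1), t=0.8696
    cross y-line → (3,0), t=1.9049 (wall)
  → r_2 = 1.9049
beam 3: φ=45°, α=15°
  d=(0.9659,0.2588)  start (3,2)  tX=0.5590 tY=0.6182  stride 1/|dx|=1.0353 1/|dy|=3.8637
    cross x-line → (4,2), t=0.5590
    cross y-line → (4,3), t=0.6182
    cross x-line → (5,3), t=1.5943
    cross x-line → (6,3), t=2.6296
    cross x-line → (7,3), t=3.6649 (wall)
  → r_3 = 3.6649
beam 4: φ=90°, α=60°
  d=(0.5000,0.8660)  start (3,2)  tX=1.0800 tY=0.1848  stride 1/|dx|=2.0000 1/|dy|=1.1547
    cross y-line → (3,3), t=0.1848 (wall)
  → r_4 = 0.1848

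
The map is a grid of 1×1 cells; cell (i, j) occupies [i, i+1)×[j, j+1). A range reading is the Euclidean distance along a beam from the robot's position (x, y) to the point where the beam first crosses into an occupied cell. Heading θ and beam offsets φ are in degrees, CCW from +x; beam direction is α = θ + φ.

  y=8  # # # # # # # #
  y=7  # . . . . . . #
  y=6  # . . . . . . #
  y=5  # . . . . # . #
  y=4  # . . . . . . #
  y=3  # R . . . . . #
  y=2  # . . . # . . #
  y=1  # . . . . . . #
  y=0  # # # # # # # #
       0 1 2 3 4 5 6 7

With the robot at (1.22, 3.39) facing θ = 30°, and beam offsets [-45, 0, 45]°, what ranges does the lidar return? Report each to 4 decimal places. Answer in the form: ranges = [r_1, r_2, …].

beam 1: φ=-45°, α=345°
  d=(0.9659,-0.2588)  start (1,3)  tX=0.8075 tY=1.5068  stride 1/|dx|=1.0353 1/|dy|=3.8637
    cross x-line → (2,3), t=0.8075
    cross y-line → (2,2), t=1.5068
    cross x-line → (3,2), t=1.8428
    cross x-line → (4,2), t=2.8781 (wall)
  → r_1 = 2.8781
beam 2: φ=0°, α=30°
  d=(0.8660,0.5000)  start (1,3)  tX=0.9007 tY=1.2200  stride 1/|dx|=1.1547 1/|dy|=2.0000
    cross x-line → (2,3), t=0.9007
    cross y-line → (2,4), t=1.2200
    cross x-line → (3,4), t=2.0554
    cross x-line → (4,4), t=3.2101
    cross y-line → (4,5), t=3.2200
    cross x-line → (5,5), t=4.3648 (wall)
  → r_2 = 4.3648
beam 3: φ=45°, α=75°
  d=(0.2588,0.9659)  start (1,3)  tX=3.0137 tY=0.6315  stride 1/|dx|=3.8637 1/|dy|=1.0353
    cross y-line → (1,4), t=0.6315
    cross y-line → (1,5), t=1.6668
    cross y-line → (1,6), t=2.7021
    cross x-line → (2,6), t=3.0137
    cross y-line → (2,7), t=3.7373
    cross y-line → (2,8), t=4.7726 (wall)
  → r_3 = 4.7726

ranges = [2.8781, 4.3648, 4.7726]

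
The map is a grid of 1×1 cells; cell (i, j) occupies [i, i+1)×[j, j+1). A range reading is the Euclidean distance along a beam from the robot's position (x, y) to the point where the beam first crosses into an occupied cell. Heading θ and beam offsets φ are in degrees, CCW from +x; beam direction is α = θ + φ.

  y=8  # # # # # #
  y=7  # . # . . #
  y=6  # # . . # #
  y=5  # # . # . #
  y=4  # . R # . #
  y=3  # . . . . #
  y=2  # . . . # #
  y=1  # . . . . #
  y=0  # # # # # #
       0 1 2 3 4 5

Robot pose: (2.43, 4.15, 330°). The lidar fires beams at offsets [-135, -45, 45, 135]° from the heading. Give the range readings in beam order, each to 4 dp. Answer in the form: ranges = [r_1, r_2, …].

beam 1: φ=-135°, α=195°
  cosα=-0.9659 sinα=-0.2588 | (2,4) | tMaxX 0.4452 tMaxY 0.5796 | tΔX 1.0353 tΔY 3.8637
    t=0.4452 [x] (1,4)
    t=0.5796 [y] (1,3)
    t=1.4804 [x] (0,3) — stop
  → r_1 = 1.4804
beam 2: φ=-45°, α=285°
  cosα=0.2588 sinα=-0.9659 | (2,4) | tMaxX 2.2023 tMaxY 0.1553 | tΔX 3.8637 tΔY 1.0353
    t=0.1553 [y] (2,3)
    t=1.1906 [y] (2,2)
    t=2.2023 [x] (3,2)
    t=2.2258 [y] (3,1)
    t=3.2611 [y] (3,0) — stop
  → r_2 = 3.2611
beam 3: φ=45°, α=15°
  cosα=0.9659 sinα=0.2588 | (2,4) | tMaxX 0.5901 tMaxY 3.2841 | tΔX 1.0353 tΔY 3.8637
    t=0.5901 [x] (3,4) — stop
  → r_3 = 0.5901
beam 4: φ=135°, α=105°
  cosα=-0.2588 sinα=0.9659 | (2,4) | tMaxX 1.6614 tMaxY 0.8800 | tΔX 3.8637 tΔY 1.0353
    t=0.8800 [y] (2,5)
    t=1.6614 [x] (1,5) — stop
  → r_4 = 1.6614

ranges = [1.4804, 3.2611, 0.5901, 1.6614]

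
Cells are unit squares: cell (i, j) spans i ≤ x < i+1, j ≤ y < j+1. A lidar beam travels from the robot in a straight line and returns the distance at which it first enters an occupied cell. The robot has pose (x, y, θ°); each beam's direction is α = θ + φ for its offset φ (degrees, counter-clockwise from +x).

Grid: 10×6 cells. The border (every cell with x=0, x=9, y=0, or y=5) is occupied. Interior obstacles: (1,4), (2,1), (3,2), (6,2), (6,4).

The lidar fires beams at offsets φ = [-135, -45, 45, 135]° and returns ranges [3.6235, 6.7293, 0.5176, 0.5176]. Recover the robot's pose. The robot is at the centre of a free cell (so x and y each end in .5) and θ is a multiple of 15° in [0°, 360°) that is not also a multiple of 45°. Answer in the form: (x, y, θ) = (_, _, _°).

(x, y, θ) = (2.5, 4.5, 30°)

Enumerate (i+0.5, j+0.5, θ) over the 27 free cells and 16 admissible headings. For each, cast all 4 beams and compare to the given ranges.
  (5.5, 1.5, 15°): beam 1 = 0.5774 ≠ 3.6235 ✗
  (6.5, 3.5, 105°): beam 1 = 2.8868 ≠ 3.6235 ✗
  (4.5, 3.5, 75°): beam 1 = 2.8868 ≠ 3.6235 ✗
  …
  (2.5, 4.5, 30°): r_1=3.6235, r_2=6.7293, r_3=0.5176, r_4=0.5176 — all match ✓
Unique over the lattice → pose = (2.5, 4.5, 30°).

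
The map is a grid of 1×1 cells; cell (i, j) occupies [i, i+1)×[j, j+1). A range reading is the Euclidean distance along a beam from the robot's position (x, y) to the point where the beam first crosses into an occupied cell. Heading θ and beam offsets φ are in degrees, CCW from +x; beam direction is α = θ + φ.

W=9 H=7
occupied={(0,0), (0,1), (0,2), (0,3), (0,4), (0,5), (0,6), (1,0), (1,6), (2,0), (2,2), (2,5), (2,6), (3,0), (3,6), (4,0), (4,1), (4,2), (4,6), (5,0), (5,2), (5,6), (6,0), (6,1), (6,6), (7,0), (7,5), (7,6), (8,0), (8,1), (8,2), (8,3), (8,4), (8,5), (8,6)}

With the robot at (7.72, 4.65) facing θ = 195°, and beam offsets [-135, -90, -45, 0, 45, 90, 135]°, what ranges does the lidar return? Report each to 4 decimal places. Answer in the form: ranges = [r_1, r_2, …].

ranges = [0.4041, 0.3623, 0.7000, 6.9571, 3.0600, 1.0818, 0.3233]

beam 1: φ=-135°, α=60°
  direction (0.5000, 0.8660); cell (7,4); t to first gridline: x 0.5600, y 0.4041 (then +2.0000 / +1.1547)
    (7,5) via y @ 0.4041  # hit
  → r_1 = 0.4041
beam 2: φ=-90°, α=105°
  direction (-0.2588, 0.9659); cell (7,4); t to first gridline: x 2.7819, y 0.3623 (then +3.8637 / +1.0353)
    (7,5) via y @ 0.3623  # hit
  → r_2 = 0.3623
beam 3: φ=-45°, α=150°
  direction (-0.8660, 0.5000); cell (7,4); t to first gridline: x 0.8314, y 0.7000 (then +1.1547 / +2.0000)
    (7,5) via y @ 0.7000  # hit
  → r_3 = 0.7000
beam 4: φ=0°, α=195°
  direction (-0.9659, -0.2588); cell (7,4); t to first gridline: x 0.7454, y 2.5114 (then +1.0353 / +3.8637)
    (6,4) via x @ 0.7454
    (5,4) via x @ 1.7807
    (5,3) via y @ 2.5114
    (4,3) via x @ 2.8160
    (3,3) via x @ 3.8512
    (2,3) via x @ 4.8865
    (1,3) via x @ 5.9218
    (1,2) via y @ 6.3751
    (0,2) via x @ 6.9571  # hit
  → r_4 = 6.9571
beam 5: φ=45°, α=240°
  direction (-0.5000, -0.8660); cell (7,4); t to first gridline: x 1.4400, y 0.7506 (then +2.0000 / +1.1547)
    (7,3) via y @ 0.7506
    (6,3) via x @ 1.4400
    (6,2) via y @ 1.9053
    (6,1) via y @ 3.0600  # hit
  → r_5 = 3.0600
beam 6: φ=90°, α=285°
  direction (0.2588, -0.9659); cell (7,4); t to first gridline: x 1.0818, y 0.6729 (then +3.8637 / +1.0353)
    (7,3) via y @ 0.6729
    (8,3) via x @ 1.0818  # hit
  → r_6 = 1.0818
beam 7: φ=135°, α=330°
  direction (0.8660, -0.5000); cell (7,4); t to first gridline: x 0.3233, y 1.3000 (then +1.1547 / +2.0000)
    (8,4) via x @ 0.3233  # hit
  → r_7 = 0.3233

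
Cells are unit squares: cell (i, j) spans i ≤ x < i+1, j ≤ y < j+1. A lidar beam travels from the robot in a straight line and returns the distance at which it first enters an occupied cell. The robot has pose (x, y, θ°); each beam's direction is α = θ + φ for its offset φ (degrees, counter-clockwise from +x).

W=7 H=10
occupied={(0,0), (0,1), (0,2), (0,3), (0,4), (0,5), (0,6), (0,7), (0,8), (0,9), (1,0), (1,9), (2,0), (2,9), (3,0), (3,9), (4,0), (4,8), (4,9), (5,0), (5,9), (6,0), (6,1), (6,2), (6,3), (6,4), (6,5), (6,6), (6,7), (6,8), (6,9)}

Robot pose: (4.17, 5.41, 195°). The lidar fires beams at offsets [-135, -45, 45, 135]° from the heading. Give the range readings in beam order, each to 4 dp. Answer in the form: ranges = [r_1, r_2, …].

beam 1: φ=-135°, α=60°
  dir = (cos 60°, sin 60°) = (0.5000, 0.8660); from cell (4,5)
  next x-line at t=1.6600, next y-line at t=0.6813; Δt_x=2.0000, Δt_y=1.1547
    y: enter (4,6) at t=0.6813
    x: enter (5,6) at t=1.6600
    y: enter (5,7) at t=1.8360
    y: enter (5,8) at t=2.9907
    x: enter (6,8) at t=3.6600 ← occupied
  → r_1 = 3.6600
beam 2: φ=-45°, α=150°
  dir = (cos 150°, sin 150°) = (-0.8660, 0.5000); from cell (4,5)
  next x-line at t=0.1963, next y-line at t=1.1800; Δt_x=1.1547, Δt_y=2.0000
    x: enter (3,5) at t=0.1963
    y: enter (3,6) at t=1.1800
    x: enter (2,6) at t=1.3510
    x: enter (1,6) at t=2.5057
    y: enter (1,7) at t=3.1800
    x: enter (0,7) at t=3.6604 ← occupied
  → r_2 = 3.6604
beam 3: φ=45°, α=240°
  dir = (cos 240°, sin 240°) = (-0.5000, -0.8660); from cell (4,5)
  next x-line at t=0.3400, next y-line at t=0.4734; Δt_x=2.0000, Δt_y=1.1547
    x: enter (3,5) at t=0.3400
    y: enter (3,4) at t=0.4734
    y: enter (3,3) at t=1.6281
    x: enter (2,3) at t=2.3400
    y: enter (2,2) at t=2.7828
    y: enter (2,1) at t=3.9375
    x: enter (1,1) at t=4.3400
    y: enter (1,0) at t=5.0922 ← occupied
  → r_3 = 5.0922
beam 4: φ=135°, α=330°
  dir = (cos 330°, sin 330°) = (0.8660, -0.5000); from cell (4,5)
  next x-line at t=0.9584, next y-line at t=0.8200; Δt_x=1.1547, Δt_y=2.0000
    y: enter (4,4) at t=0.8200
    x: enter (5,4) at t=0.9584
    x: enter (6,4) at t=2.1131 ← occupied
  → r_4 = 2.1131

ranges = [3.6600, 3.6604, 5.0922, 2.1131]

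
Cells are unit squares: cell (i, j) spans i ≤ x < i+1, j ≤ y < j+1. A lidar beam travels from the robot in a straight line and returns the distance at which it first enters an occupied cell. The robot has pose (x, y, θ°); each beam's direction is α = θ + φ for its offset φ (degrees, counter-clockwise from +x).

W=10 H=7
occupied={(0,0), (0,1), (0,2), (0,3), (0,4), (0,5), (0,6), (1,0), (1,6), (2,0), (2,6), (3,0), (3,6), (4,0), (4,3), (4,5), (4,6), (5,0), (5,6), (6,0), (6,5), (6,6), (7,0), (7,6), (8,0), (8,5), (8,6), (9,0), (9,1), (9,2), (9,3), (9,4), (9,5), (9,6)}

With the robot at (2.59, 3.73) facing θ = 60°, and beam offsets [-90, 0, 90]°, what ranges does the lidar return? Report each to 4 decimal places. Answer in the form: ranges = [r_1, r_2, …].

ranges = [5.4600, 2.6212, 1.8360]

beam 1: φ=-90°, α=330°
  direction (0.8660, -0.5000); cell (2,3); t to first gridline: x 0.4734, y 1.4600 (then +1.1547 / +2.0000)
    (3,3) via x @ 0.4734
    (3,2) via y @ 1.4600
    (4,2) via x @ 1.6281
    (5,2) via x @ 2.7828
    (5,1) via y @ 3.4600
    (6,1) via x @ 3.9375
    (7,1) via x @ 5.0922
    (7,0) via y @ 5.4600  # hit
  → r_1 = 5.4600
beam 2: φ=0°, α=60°
  direction (0.5000, 0.8660); cell (2,3); t to first gridline: x 0.8200, y 0.3118 (then +2.0000 / +1.1547)
    (2,4) via y @ 0.3118
    (3,4) via x @ 0.8200
    (3,5) via y @ 1.4665
    (3,6) via y @ 2.6212  # hit
  → r_2 = 2.6212
beam 3: φ=90°, α=150°
  direction (-0.8660, 0.5000); cell (2,3); t to first gridline: x 0.6813, y 0.5400 (then +1.1547 / +2.0000)
    (2,4) via y @ 0.5400
    (1,4) via x @ 0.6813
    (0,4) via x @ 1.8360  # hit
  → r_3 = 1.8360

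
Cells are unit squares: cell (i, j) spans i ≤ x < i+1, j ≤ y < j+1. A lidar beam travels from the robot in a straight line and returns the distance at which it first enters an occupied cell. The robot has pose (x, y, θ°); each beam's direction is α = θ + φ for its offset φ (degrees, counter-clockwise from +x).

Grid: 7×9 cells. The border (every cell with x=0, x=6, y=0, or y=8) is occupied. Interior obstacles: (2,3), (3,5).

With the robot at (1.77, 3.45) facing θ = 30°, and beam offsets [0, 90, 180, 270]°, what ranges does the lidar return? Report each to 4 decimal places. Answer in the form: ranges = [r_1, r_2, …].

beam 1: φ=0°, α=30°
  dir = (cos 30°, sin 30°) = (0.8660, 0.5000); from cell (1,3)
  next x-line at t=0.2656, next y-line at t=1.1000; Δt_x=1.1547, Δt_y=2.0000
    x: enter (2,3) at t=0.2656 ← occupied
  → r_1 = 0.2656
beam 2: φ=90°, α=120°
  dir = (cos 120°, sin 120°) = (-0.5000, 0.8660); from cell (1,3)
  next x-line at t=1.5400, next y-line at t=0.6351; Δt_x=2.0000, Δt_y=1.1547
    y: enter (1,4) at t=0.6351
    x: enter (0,4) at t=1.5400 ← occupied
  → r_2 = 1.5400
beam 3: φ=180°, α=210°
  dir = (cos 210°, sin 210°) = (-0.8660, -0.5000); from cell (1,3)
  next x-line at t=0.8891, next y-line at t=0.9000; Δt_x=1.1547, Δt_y=2.0000
    x: enter (0,3) at t=0.8891 ← occupied
  → r_3 = 0.8891
beam 4: φ=270°, α=300°
  dir = (cos 300°, sin 300°) = (0.5000, -0.8660); from cell (1,3)
  next x-line at t=0.4600, next y-line at t=0.5196; Δt_x=2.0000, Δt_y=1.1547
    x: enter (2,3) at t=0.4600 ← occupied
  → r_4 = 0.4600

ranges = [0.2656, 1.5400, 0.8891, 0.4600]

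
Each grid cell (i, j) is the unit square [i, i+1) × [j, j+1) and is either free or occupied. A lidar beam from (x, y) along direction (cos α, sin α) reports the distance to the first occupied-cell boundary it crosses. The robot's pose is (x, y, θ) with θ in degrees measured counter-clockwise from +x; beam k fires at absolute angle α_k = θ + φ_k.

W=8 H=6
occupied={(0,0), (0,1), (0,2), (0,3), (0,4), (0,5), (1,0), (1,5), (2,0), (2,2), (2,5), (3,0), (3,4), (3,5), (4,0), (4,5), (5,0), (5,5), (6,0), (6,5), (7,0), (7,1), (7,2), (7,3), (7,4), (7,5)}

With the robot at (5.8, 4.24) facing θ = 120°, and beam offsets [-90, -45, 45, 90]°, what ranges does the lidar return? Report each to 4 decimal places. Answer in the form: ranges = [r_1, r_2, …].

beam 1: φ=-90°, α=30°
  d=(0.8660,0.5000)  start (5,4)  tX=0.2309 tY=1.5200  stride 1/|dx|=1.1547 1/|dy|=2.0000
    cross x-line → (6,4), t=0.2309
    cross x-line → (7,4), t=1.3856 (wall)
  → r_1 = 1.3856
beam 2: φ=-45°, α=75°
  d=(0.2588,0.9659)  start (5,4)  tX=0.7727 tY=0.7868  stride 1/|dx|=3.8637 1/|dy|=1.0353
    cross x-line → (6,4), t=0.7727
    cross y-line → (6,5), t=0.7868 (wall)
  → r_2 = 0.7868
beam 3: φ=45°, α=165°
  d=(-0.9659,0.2588)  start (5,4)  tX=0.8282 tY=2.9364  stride 1/|dx|=1.0353 1/|dy|=3.8637
    cross x-line → (4,4), t=0.8282
    cross x-line → (3,4), t=1.8635 (wall)
  → r_3 = 1.8635
beam 4: φ=90°, α=210°
  d=(-0.8660,-0.5000)  start (5,4)  tX=0.9238 tY=0.4800  stride 1/|dx|=1.1547 1/|dy|=2.0000
    cross y-line → (5,3), t=0.4800
    cross x-line → (4,3), t=0.9238
    cross x-line → (3,3), t=2.0785
    cross y-line → (3,2), t=2.4800
    cross x-line → (2,2), t=3.2332 (wall)
  → r_4 = 3.2332

ranges = [1.3856, 0.7868, 1.8635, 3.2332]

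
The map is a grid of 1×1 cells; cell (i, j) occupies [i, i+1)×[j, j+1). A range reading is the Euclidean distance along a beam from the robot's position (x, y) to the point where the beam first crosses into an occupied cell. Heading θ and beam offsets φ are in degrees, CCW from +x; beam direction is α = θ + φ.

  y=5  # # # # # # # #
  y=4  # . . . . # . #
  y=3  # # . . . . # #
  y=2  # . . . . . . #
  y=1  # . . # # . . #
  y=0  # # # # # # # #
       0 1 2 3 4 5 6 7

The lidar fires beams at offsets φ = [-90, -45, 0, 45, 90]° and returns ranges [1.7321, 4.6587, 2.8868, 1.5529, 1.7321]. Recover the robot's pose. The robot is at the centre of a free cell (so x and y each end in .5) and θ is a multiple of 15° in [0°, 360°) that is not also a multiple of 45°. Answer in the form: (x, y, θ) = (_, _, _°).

(x, y, θ) = (2.5, 3.5, 30°)

Candidates: 19 free-cell centres × 16 headings = 304 poses. Raycast each; keep the one whose scan matches to 4 dp.
  (6.5, 2.5, 75°): beam 1 = 0.5176 ≠ 1.7321 ✗
  (3.5, 3.5, 210°): beam 2 = 1.5529 ≠ 4.6587 ✗
  (3.5, 2.5, 300°): beam 1 = 2.8868 ≠ 1.7321 ✗
  (6.5, 4.5, 195°): beam 1 = 0.5176 ≠ 1.7321 ✗
  (1.5, 4.5, 330°): beam 1 = 0.5774 ≠ 1.7321 ✗
  …
  (2.5, 3.5, 30°): r_1=1.7321, r_2=4.6587, r_3=2.8868, r_4=1.5529, r_5=1.7321 — all match ✓
No second candidate reproduces the full scan.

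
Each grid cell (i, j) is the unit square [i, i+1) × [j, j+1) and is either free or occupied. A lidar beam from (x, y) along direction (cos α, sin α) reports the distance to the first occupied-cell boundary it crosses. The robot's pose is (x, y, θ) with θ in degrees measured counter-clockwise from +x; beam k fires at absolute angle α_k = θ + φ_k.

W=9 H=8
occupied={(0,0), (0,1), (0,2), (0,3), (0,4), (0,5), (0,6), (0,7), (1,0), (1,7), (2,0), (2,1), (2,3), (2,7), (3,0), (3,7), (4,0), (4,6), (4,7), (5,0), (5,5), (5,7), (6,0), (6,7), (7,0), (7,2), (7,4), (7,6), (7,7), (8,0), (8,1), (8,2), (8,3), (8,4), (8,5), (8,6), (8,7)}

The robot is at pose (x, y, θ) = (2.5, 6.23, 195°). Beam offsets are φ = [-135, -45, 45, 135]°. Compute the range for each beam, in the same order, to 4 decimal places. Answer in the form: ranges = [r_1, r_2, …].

beam 1: φ=-135°, α=60°
  dir = (cos 60°, sin 60°) = (0.5000, 0.8660); from cell (2,6)
  next x-line at t=1.0000, next y-line at t=0.8891; Δt_x=2.0000, Δt_y=1.1547
    y: enter (2,7) at t=0.8891 ← occupied
  → r_1 = 0.8891
beam 2: φ=-45°, α=150°
  dir = (cos 150°, sin 150°) = (-0.8660, 0.5000); from cell (2,6)
  next x-line at t=0.5774, next y-line at t=1.5400; Δt_x=1.1547, Δt_y=2.0000
    x: enter (1,6) at t=0.5774
    y: enter (1,7) at t=1.5400 ← occupied
  → r_2 = 1.5400
beam 3: φ=45°, α=240°
  dir = (cos 240°, sin 240°) = (-0.5000, -0.8660); from cell (2,6)
  next x-line at t=1.0000, next y-line at t=0.2656; Δt_x=2.0000, Δt_y=1.1547
    y: enter (2,5) at t=0.2656
    x: enter (1,5) at t=1.0000
    y: enter (1,4) at t=1.4203
    y: enter (1,3) at t=2.5750
    x: enter (0,3) at t=3.0000 ← occupied
  → r_3 = 3.0000
beam 4: φ=135°, α=330°
  dir = (cos 330°, sin 330°) = (0.8660, -0.5000); from cell (2,6)
  next x-line at t=0.5774, next y-line at t=0.4600; Δt_x=1.1547, Δt_y=2.0000
    y: enter (2,5) at t=0.4600
    x: enter (3,5) at t=0.5774
    x: enter (4,5) at t=1.7321
    y: enter (4,4) at t=2.4600
    x: enter (5,4) at t=2.8868
    x: enter (6,4) at t=4.0415
    y: enter (6,3) at t=4.4600
    x: enter (7,3) at t=5.1962
    x: enter (8,3) at t=6.3509 ← occupied
  → r_4 = 6.3509

ranges = [0.8891, 1.5400, 3.0000, 6.3509]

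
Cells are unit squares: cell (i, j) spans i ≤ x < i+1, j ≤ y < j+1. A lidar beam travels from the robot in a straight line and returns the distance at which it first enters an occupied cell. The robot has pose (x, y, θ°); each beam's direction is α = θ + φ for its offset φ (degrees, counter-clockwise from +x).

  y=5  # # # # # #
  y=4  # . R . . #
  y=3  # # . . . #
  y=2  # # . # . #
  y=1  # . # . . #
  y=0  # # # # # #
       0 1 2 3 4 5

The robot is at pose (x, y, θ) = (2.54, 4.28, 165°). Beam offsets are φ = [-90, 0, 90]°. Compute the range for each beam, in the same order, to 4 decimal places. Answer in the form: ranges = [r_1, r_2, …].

ranges = [0.7454, 1.5943, 2.0864]

beam 1: φ=-90°, α=75°
  direction (0.2588, 0.9659); cell (2,4); t to first gridline: x 1.7773, y 0.7454 (then +3.8637 / +1.0353)
    (2,5) via y @ 0.7454  # hit
  → r_1 = 0.7454
beam 2: φ=0°, α=165°
  direction (-0.9659, 0.2588); cell (2,4); t to first gridline: x 0.5590, y 2.7819 (then +1.0353 / +3.8637)
    (1,4) via x @ 0.5590
    (0,4) via x @ 1.5943  # hit
  → r_2 = 1.5943
beam 3: φ=90°, α=255°
  direction (-0.2588, -0.9659); cell (2,4); t to first gridline: x 2.0864, y 0.2899 (then +3.8637 / +1.0353)
    (2,3) via y @ 0.2899
    (2,2) via y @ 1.3252
    (1,2) via x @ 2.0864  # hit
  → r_3 = 2.0864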